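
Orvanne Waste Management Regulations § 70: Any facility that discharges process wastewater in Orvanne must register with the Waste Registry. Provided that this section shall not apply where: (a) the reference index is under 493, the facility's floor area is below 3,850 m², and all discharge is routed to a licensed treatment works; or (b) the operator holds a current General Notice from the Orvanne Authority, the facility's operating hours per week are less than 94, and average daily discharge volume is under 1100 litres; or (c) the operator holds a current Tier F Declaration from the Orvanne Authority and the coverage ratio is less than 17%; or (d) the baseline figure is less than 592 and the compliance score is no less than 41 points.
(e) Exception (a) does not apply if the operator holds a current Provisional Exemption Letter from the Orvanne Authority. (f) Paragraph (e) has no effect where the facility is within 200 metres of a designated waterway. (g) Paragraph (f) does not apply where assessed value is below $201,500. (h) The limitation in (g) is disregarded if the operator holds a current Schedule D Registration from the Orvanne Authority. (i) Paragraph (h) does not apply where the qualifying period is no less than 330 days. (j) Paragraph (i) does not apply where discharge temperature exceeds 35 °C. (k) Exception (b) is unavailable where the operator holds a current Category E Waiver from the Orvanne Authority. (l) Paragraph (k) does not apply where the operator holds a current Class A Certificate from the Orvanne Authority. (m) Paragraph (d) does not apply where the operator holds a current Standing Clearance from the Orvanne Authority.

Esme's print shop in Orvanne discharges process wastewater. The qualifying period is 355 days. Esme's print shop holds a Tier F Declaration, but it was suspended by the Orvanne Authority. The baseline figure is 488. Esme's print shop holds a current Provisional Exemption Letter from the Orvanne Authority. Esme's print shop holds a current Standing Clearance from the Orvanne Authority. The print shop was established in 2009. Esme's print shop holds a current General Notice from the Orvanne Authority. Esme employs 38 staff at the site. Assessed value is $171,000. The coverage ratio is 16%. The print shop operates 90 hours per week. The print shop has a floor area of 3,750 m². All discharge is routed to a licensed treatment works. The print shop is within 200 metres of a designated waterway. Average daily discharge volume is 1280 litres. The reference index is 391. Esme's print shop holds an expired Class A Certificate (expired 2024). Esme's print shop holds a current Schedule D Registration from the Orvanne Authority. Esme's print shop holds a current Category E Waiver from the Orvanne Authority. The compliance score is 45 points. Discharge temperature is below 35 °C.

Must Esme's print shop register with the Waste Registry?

Yes — Esme's print shop must register with the Waste Registry.

Exception (a) is satisfied on its face — the reference index is 391, under the 493 limit; the facility's floor area is 3,750 m², below the 3,850 m² limit; discharge is routed to a licensed treatment works. But: (e) operates against (a): a current Provisional Exemption Letter is held. (f) is engaged (the print shop is within 200 m of a designated waterway), but yields to (g): (g) is engaged — assessed value is $171,000, below the $201,500 limit. (h) would limit (g) — a current Schedule D Registration is held — but (i) sets (h) aside: (i) applies — the qualifying period is 355 days, meeting the 330 days threshold. (j), which would lift (i), is inapplicable — discharge temperature is below 35 °C. Exception (a) does not apply.
Exception (b) fails — average daily discharge volume is 1280 litres, not under 1100 litres.
Exception (c) requires that the operator holds a current Tier F Declaration from the Orvanne Authority; but the Tier F Declaration is not current, so (c) is unavailable.
Exception (d)'s conditions are all satisfied: the baseline figure is 488, less than the 592 limit; the compliance score is 45 points, meeting the 41 points threshold. But: (m) is triggered — a current Standing Clearance is held. (d) is therefore removed.
Every exception is unavailable, so the rule governs.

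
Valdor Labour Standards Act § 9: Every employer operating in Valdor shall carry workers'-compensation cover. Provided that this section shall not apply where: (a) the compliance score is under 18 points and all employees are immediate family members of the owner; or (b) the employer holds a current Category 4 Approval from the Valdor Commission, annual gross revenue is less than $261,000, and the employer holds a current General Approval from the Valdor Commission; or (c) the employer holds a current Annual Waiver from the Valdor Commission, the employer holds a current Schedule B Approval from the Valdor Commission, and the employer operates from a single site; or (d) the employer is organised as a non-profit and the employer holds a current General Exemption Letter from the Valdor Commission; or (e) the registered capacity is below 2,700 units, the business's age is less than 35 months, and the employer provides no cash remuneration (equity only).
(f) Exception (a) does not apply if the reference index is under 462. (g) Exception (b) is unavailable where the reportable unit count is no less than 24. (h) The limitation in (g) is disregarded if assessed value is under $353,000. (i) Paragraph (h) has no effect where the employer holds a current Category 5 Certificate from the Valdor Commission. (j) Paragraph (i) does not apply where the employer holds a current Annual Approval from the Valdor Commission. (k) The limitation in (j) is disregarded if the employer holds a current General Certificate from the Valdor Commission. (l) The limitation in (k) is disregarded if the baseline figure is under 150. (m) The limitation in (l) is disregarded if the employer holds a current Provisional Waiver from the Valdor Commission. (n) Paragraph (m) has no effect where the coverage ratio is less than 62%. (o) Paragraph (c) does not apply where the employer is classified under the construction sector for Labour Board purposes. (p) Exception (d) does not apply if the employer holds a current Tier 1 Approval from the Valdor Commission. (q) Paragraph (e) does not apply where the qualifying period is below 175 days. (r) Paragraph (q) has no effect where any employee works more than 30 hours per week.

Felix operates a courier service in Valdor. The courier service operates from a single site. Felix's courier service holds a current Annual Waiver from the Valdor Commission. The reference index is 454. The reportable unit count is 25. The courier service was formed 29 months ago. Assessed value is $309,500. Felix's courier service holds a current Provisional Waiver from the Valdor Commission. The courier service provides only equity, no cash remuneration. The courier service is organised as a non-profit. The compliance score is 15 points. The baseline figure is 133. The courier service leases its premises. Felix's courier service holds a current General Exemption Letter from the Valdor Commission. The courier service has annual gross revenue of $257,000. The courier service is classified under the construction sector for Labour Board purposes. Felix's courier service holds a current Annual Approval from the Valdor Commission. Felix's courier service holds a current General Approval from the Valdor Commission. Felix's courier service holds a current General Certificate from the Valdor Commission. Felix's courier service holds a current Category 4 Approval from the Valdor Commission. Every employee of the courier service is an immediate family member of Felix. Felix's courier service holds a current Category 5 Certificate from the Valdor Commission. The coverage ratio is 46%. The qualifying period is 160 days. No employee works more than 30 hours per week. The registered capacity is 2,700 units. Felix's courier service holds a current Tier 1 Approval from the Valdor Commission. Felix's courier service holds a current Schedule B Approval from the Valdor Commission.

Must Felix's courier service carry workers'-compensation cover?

Exception (a): the compliance score is 15 points, under the 18 points limit; every employee is an immediate family member — every condition holds. Turning to paragraph (f): (f) operates — the reference index is 454, under the 462 limit. So (a) is unavailable.
Exception (b)'s conditions are all satisfied: a current Category 4 Approval is held; annual gross revenue is $257,000, less than the $261,000 limit; a current General Approval is held. Considering the limiting provisions: (g) would limit (b) — the reportable unit count is 25, meeting the 24 threshold — but (h) sets (g) aside: (h) is triggered — assessed value is $309,500, under the $353,000 limit. (i) would limit (h) — a current Category 5 Certificate is held — but (j) sets (i) aside: (j) operates against (i): a current Annual Approval is held. (k) is engaged (a current General Certificate is held), but is itself disapplied by (l): (l) operates against (k): the baseline figure is 133, under the 150 limit. (m) would limit (l) — a current Provisional Waiver is held — but (n) sets (m) aside: (n) is triggered — the coverage ratio is 46%, less than the 62% limit. So (b) applies.
Exception (c)'s conditions are all satisfied: a current Annual Waiver is held; a current Schedule B Approval is held; the employer operates from a single site. But: (o) operates — the courier service is classified under the construction sector. (c) is therefore removed.
Exception (d): the employer is a non-profit; a current General Exemption Letter is held — every condition holds. But applying paragraph (p): (p) operates against (d): a current Tier 1 Approval is held. Exception (d) does not apply.
Exception (e) requires that the registered capacity is below 2,700 units; but the registered capacity is 2,700 units, not below 2,700 units, so (e) is unavailable.

No — exception (b) applies; Felix's courier service is not required to carry workers'-compensation cover.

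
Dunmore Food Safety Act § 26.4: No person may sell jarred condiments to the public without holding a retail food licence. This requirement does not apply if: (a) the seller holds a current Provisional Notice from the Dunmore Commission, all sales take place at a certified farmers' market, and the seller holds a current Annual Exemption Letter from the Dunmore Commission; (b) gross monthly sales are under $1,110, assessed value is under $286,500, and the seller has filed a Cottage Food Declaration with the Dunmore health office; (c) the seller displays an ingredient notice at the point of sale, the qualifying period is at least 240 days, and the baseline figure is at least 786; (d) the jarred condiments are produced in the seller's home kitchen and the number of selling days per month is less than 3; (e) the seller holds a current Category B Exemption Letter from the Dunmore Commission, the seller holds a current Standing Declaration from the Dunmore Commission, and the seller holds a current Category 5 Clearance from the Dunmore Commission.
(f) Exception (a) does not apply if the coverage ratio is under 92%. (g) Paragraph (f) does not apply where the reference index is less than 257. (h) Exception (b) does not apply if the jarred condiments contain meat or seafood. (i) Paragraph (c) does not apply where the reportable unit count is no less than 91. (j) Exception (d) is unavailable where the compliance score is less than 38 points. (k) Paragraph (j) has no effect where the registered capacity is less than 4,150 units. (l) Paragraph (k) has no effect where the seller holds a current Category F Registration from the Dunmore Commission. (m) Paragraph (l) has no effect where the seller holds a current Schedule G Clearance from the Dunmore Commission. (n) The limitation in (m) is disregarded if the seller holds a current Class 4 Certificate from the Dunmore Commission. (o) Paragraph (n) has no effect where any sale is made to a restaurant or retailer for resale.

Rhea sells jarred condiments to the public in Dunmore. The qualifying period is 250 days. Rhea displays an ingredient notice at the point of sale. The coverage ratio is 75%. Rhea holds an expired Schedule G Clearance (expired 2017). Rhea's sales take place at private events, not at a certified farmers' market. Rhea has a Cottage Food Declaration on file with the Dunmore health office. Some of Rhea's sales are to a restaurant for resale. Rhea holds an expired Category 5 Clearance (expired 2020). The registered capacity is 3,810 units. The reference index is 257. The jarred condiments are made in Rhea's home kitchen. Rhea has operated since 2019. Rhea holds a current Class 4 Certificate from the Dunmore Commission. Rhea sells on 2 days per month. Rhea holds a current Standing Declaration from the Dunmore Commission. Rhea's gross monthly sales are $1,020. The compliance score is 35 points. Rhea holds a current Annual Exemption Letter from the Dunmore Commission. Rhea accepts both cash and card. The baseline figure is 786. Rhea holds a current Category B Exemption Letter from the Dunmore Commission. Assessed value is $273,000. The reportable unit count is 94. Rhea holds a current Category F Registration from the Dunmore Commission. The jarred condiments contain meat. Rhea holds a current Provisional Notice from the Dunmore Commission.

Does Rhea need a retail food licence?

Yes — Rhea must hold a retail food licence.

Exception (a) does not apply: sales are at private events, not a certified farmers' market.
All of (b)'s requirements are met (gross monthly sales are $1,020, under the $1,110 limit; assessed value is $273,000, under the $286,500 limit; a Cottage Food Declaration is on file). But: (h) is engaged — the jarred condiments contain meat. So (b) is unavailable.
Exception (c) is satisfied on its face — an ingredient notice is displayed; the qualifying period is 250 days, meeting the 240 days threshold; the baseline figure is 786, meeting the 786 threshold. But: (i) operates against (c): the reportable unit count is 94, meeting the 91 threshold. Exception (c) does not apply.
Exception (d): the jarred condiments are home-kitchen produced; the number of selling days per month is 2, less than the 3 limit — every condition holds. Turning to paragraphs (j)–(o): (j) operates — the compliance score is 35 points, less than the 38 points limit. (k) is triggered (the registered capacity is 3,810 units, less than the 4,150 units limit), but is set aside by (l): (l) is triggered — a current Category F Registration is held. (m), which would lift (l), does not operate here — the Schedule G Clearance is not current. (d) is therefore removed.
Exception (e) fails — there is no Category 5 Clearance in force.
No exception is made out. Rhea falls within the general rule.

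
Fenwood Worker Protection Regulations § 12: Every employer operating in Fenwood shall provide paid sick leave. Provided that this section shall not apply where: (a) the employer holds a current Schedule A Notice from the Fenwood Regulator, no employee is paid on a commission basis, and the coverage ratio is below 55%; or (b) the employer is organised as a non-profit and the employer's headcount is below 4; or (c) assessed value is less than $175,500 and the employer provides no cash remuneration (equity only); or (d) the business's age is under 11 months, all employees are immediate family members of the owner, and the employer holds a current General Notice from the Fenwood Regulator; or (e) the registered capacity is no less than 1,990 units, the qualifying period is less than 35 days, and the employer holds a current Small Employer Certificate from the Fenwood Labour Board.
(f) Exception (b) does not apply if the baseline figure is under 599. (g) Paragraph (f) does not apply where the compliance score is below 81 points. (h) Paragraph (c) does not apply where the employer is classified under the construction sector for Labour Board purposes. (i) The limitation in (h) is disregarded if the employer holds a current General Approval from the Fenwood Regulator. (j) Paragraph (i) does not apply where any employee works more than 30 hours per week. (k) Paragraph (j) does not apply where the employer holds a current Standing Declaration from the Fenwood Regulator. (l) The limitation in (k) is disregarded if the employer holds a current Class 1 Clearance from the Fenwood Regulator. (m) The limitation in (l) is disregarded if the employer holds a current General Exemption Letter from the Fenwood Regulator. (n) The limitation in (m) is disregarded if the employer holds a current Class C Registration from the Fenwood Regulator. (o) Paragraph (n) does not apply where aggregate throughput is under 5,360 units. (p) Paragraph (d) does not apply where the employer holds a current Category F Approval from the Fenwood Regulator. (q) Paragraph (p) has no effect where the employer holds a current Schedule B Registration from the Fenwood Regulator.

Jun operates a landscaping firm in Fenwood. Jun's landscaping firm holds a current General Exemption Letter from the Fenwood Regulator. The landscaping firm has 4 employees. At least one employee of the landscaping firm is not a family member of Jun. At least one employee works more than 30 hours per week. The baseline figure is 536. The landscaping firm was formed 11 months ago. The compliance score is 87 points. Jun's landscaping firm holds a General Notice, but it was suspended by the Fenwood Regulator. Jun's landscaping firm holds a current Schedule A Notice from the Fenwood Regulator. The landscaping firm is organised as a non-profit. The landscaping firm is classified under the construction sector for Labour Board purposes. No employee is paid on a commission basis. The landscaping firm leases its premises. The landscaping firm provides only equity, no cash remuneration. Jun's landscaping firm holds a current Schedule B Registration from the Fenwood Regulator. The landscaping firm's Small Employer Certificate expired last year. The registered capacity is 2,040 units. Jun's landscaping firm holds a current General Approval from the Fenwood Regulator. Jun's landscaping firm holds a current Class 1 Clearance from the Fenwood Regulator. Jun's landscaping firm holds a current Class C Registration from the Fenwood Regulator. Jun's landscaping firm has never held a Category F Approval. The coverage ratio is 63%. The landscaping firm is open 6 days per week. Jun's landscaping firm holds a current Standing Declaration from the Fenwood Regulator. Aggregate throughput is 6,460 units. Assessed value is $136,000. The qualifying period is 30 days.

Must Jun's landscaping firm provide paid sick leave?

Yes — Jun's landscaping firm must provide paid sick leave.

Exception (a) fails — the coverage ratio is 63%, not below 55%.
Exception (b) fails — the employer's headcount is 4, not below 4.
Exception (c): assessed value is $136,000, less than the $175,500 limit; remuneration is equity-only — every condition holds. But applying paragraphs (h)–(o): (h) operates against (c): the landscaping firm is classified under the construction sector. (i) would limit (h) — a current General Approval is held — but (j) sets (i) aside: (j) operates against (i): at least one employee exceeds 30 hours/week. (k) would limit (j) — a current Standing Declaration is held — but (l) sets (k) aside: (l) applies — a current Class 1 Clearance is held. (m) is engaged (a current General Exemption Letter is held), but is set aside by (n): (n) operates against (m): a current Class C Registration is held. (o), which would lift (n), is inapplicable — aggregate throughput is 6,460 units, not under 5,360 units. Exception (c) does not apply.
Exception (d) requires that the business's age is under 11 months; but the business's age is 11 months, not under 11 months, so (d) is unavailable.
Exception (e) requires that the employer holds a current Small Employer Certificate from the Fenwood Labour Board; but the Small Employer Certificate has expired, so (e) is unavailable.
No exception displaces § 12.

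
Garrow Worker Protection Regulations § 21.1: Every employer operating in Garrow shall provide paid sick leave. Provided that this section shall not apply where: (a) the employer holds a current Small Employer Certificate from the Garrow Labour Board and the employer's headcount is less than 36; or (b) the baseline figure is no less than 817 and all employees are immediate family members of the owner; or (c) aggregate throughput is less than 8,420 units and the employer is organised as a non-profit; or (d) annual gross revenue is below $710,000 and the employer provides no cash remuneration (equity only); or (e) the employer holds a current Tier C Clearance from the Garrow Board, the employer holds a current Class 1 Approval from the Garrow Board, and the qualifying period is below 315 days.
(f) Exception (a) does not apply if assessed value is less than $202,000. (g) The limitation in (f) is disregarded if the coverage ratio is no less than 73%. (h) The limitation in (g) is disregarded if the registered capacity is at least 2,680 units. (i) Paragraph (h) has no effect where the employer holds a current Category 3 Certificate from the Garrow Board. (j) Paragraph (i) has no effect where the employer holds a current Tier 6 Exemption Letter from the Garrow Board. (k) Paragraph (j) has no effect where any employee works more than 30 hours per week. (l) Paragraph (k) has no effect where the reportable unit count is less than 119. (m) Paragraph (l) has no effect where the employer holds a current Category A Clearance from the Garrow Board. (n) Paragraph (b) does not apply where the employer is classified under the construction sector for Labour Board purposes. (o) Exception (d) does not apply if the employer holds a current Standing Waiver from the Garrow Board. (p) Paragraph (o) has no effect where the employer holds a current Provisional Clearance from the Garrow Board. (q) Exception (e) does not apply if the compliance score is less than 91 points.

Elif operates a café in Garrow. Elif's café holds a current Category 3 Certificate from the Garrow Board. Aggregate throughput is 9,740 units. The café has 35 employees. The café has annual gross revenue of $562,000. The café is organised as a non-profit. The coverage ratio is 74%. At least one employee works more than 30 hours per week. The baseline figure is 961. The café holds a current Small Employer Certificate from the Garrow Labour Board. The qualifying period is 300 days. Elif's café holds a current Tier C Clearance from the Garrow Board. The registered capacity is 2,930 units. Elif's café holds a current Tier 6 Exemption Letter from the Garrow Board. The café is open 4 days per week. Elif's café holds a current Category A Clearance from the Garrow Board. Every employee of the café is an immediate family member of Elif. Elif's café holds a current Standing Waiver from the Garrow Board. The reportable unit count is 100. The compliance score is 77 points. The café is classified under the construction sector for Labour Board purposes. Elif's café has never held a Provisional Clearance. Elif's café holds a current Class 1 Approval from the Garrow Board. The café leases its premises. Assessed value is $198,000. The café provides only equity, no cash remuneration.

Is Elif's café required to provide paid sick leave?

No — exception (a) applies; Elif's café is not required to provide paid sick leave.

All of (a)'s requirements are met (a current Small Employer Certificate is held; the employer's headcount is 35, less than the 36 limit). Considering the limiting provisions: (f) applies (assessed value is $198,000, less than the $202,000 limit), but yields to (g): (g) is engaged — the coverage ratio is 74%, meeting the 73% threshold. (h) operates (the registered capacity is 2,930 units, meeting the 2,680 units threshold), but is set aside by (i): (i) operates against (h): a current Category 3 Certificate is held. (j) would limit (i) — a current Tier 6 Exemption Letter is held — but (k) sets (j) aside: (k) applies — at least one employee exceeds 30 hours/week. (l) would limit (k) — the reportable unit count is 100, less than the 119 limit — but (m) sets (l) aside: (m) operates against (l): a current Category A Clearance is held. So (a) applies.
Exception (b): the baseline figure is 961, meeting the 817 threshold; every employee is an immediate family member — every condition holds. But applying paragraph (n): (n) operates against (b): the café is classified under the construction sector. So (b) is unavailable.
Exception (c) does not apply: aggregate throughput is 9,740 units, not less than 8,420 units.
Exception (d): annual gross revenue is $562,000, below the $710,000 limit; remuneration is equity-only — every condition holds. However, paragraphs (o)–(p) must be considered: (o) operates against (d): a current Standing Waiver is held. (p) is not triggered (the Provisional Clearance is not current), so (o) stands. Exception (d) does not apply.
Exception (e) is satisfied on its face — a current Tier C Clearance is held; a current Class 1 Approval is held; the qualifying period is 300 days, below the 315 days limit. However, paragraph (q) must be considered: (q) is triggered — the compliance score is 77 points, less than the 91 points limit. So (e) is unavailable.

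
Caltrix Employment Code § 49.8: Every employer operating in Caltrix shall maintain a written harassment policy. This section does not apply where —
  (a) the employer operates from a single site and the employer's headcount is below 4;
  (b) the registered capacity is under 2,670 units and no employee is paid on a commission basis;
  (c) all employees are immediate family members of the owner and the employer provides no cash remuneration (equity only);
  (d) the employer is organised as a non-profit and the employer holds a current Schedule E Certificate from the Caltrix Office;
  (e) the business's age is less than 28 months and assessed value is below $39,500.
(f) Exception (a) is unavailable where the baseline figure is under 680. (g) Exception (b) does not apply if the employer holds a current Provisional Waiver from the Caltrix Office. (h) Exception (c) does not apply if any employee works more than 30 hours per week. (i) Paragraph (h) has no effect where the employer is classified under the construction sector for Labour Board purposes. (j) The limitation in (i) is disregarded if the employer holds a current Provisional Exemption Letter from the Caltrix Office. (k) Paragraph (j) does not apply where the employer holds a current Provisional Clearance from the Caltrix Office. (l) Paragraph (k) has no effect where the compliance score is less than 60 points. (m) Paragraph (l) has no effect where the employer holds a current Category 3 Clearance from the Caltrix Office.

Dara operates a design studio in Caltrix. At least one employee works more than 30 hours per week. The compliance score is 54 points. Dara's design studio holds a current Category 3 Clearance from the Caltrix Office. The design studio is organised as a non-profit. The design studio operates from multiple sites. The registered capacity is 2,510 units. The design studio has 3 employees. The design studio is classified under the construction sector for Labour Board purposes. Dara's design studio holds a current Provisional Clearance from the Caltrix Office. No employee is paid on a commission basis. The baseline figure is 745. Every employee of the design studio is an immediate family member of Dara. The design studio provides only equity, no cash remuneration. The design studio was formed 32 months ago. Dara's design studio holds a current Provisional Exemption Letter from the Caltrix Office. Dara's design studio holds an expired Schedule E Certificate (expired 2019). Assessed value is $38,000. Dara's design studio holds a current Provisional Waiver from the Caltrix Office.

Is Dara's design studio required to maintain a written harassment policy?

No — exception (c) applies; Dara's design studio is not required to maintain a written harassment policy.

Exception (a) does not apply: the employer operates from multiple sites.
Exception (b) is satisfied on its face — the registered capacity is 2,510 units, under the 2,670 units limit; no employee is paid on commission. Turning to paragraph (g): (g) is engaged — a current Provisional Waiver is held. Exception (b) does not apply.
All of (c)'s requirements are met (every employee is an immediate family member; remuneration is equity-only). As to paragraphs (h)–(m): (h) applies (at least one employee exceeds 30 hours/week), but is displaced by (i): (i) applies — the design studio is classified under the construction sector. (j) would limit (i) — a current Provisional Exemption Letter is held — but (k) sets (j) aside: (k) operates against (j): a current Provisional Clearance is held. (l) applies (the compliance score is 54 points, less than the 60 points limit), but is overridden by (m): (m) operates against (l): a current Category 3 Clearance is held. Exception (c) stands.
Exception (d) requires that the employer holds a current Schedule E Certificate from the Caltrix Office; but there is no Schedule E Certificate in force, so (d) is unavailable.
Exception (e) requires that the business's age is less than 28 months; but the business's age is 32 months, not less than 28 months, so (e) is unavailable.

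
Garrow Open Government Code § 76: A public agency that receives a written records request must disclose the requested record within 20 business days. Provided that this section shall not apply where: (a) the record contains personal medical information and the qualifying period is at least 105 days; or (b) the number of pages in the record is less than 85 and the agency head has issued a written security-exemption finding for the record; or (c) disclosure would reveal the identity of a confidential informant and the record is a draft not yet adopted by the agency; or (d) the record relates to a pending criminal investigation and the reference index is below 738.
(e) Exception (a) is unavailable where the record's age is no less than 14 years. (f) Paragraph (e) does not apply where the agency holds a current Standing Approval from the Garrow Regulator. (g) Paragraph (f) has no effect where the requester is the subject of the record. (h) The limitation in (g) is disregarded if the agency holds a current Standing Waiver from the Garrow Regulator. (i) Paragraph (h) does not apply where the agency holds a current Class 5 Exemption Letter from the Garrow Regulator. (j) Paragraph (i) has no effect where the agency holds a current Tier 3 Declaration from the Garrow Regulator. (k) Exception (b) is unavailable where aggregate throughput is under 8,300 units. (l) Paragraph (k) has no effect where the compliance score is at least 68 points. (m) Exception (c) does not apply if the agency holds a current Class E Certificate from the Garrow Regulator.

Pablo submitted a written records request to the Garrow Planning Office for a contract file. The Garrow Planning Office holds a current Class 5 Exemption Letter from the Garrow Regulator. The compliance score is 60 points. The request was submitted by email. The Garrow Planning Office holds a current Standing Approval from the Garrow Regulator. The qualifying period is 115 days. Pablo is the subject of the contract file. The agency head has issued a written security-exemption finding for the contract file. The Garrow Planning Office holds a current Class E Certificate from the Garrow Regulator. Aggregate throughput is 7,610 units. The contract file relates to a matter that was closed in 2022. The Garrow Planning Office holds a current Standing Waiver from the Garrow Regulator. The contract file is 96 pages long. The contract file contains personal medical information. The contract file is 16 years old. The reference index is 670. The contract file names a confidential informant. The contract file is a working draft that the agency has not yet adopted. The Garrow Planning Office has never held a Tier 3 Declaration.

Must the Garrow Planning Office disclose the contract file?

Exception (a) is satisfied on its face — the contract file contains personal medical information; the qualifying period is 115 days, meeting the 105 days threshold. Turning to paragraphs (e)–(j): (e) is engaged — the record's age is 16 years, meeting the 14 years threshold. (f) applies (a current Standing Approval is held), but is overridden by (g): (g) applies — Pablo is the subject of the contract file. (h) applies (a current Standing Waiver is held), but is overridden by (i): (i) applies — a current Class 5 Exemption Letter is held. (j) is not triggered (no current Tier 3 Declaration is held), so (i) stands. (a) is therefore removed.
Exception (b) does not apply: the number of pages in the record is 96, not less than 85.
Exception (c): the contract file names a confidential informant; the contract file is an unadopted draft — every condition holds. Turning to paragraph (m): (m) applies — a current Class E Certificate is held. (c) is therefore removed.
Exception (d) requires that the record relates to a pending criminal investigation; but the contract file relates to a closed matter, so (d) is unavailable.
None of the exceptions is available; § 76 applies in full.

Yes — the Garrow Planning Office must disclose the contract file.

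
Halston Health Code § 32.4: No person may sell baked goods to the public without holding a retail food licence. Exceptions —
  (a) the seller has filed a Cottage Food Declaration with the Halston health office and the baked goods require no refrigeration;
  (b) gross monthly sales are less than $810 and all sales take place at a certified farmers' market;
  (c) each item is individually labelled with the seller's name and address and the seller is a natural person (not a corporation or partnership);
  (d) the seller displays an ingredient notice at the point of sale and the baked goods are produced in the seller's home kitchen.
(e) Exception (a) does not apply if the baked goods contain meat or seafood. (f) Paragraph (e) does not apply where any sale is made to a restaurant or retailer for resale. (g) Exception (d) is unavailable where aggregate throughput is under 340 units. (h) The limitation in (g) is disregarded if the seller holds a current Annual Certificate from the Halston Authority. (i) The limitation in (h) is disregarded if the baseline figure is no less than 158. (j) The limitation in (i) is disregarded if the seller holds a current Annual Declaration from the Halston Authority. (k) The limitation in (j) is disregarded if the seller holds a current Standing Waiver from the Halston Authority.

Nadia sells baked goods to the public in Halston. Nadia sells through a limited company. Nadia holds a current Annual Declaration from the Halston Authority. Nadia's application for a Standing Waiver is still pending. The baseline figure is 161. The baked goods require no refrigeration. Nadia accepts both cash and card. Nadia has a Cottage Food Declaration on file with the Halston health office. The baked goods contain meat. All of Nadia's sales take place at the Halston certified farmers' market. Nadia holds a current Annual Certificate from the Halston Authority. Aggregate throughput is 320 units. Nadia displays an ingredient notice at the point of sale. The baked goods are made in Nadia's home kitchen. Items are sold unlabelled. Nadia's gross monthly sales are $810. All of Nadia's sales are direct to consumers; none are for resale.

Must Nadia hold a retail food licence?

Exception (a): a Cottage Food Declaration is on file; the baked goods are shelf-stable — every condition holds. Turning to paragraphs (e)–(f): (e) operates against (a): the baked goods contain meat. (f), which would lift (e), is not engaged — no sales are for resale. (a) is therefore removed.
Exception (b) fails — gross monthly sales are $810, not less than $810.
Exception (c) fails — items are sold unlabelled.
All of (d)'s requirements are met (an ingredient notice is displayed; the baked goods are home-kitchen produced). Considering the limiting provisions: (g) is engaged (aggregate throughput is 320 units, under the 340 units limit), but is overridden by (h): (h) operates — a current Annual Certificate is held. (i) is engaged (the baseline figure is 161, meeting the 158 threshold), but yields to (j): (j) operates against (i): a current Annual Declaration is held. (k), which would lift (j), does not operate here — no current Standing Waiver is held. (d) remains available.

No — exception (d) applies; Nadia is not required to hold a retail food licence.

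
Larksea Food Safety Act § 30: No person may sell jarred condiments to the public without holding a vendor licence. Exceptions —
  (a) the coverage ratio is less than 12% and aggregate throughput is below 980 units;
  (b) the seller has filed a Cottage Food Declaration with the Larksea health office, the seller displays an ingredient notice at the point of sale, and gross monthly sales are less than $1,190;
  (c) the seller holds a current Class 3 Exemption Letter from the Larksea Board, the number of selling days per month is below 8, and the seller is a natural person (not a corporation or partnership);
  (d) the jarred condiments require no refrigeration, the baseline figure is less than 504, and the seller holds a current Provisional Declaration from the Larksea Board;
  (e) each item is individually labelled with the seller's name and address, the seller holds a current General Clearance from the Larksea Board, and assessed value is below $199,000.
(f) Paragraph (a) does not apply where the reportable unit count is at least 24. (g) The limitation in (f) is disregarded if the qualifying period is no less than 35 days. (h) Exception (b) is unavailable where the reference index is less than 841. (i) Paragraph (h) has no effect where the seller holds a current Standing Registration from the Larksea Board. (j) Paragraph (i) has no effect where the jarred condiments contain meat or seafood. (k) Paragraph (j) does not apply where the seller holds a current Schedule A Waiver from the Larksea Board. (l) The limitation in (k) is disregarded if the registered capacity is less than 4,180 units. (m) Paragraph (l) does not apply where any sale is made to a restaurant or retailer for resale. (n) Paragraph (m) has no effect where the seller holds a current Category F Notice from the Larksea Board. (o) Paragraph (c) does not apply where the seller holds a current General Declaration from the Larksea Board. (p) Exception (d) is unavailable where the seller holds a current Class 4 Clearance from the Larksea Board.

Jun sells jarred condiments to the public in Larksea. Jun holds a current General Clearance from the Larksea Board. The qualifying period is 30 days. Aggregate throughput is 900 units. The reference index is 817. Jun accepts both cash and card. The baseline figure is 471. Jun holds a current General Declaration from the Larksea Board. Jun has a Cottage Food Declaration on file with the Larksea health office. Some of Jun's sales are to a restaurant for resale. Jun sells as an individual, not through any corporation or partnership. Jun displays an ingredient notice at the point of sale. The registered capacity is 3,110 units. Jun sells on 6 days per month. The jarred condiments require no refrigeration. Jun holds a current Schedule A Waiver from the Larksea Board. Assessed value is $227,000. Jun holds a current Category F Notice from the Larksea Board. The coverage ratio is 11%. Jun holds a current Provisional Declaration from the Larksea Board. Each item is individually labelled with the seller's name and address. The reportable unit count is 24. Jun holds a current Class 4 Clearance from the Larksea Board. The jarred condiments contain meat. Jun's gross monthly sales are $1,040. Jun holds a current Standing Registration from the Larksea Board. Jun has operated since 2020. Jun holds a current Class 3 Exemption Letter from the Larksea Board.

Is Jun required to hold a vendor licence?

Exception (a)'s conditions are all satisfied: the coverage ratio is 11%, less than the 12% limit; aggregate throughput is 900 units, below the 980 units limit. But applying paragraphs (f)–(g): (f) operates against (a): the reportable unit count is 24, meeting the 24 threshold. (g) is inapplicable (the qualifying period is 30 days, short of 35 days), so (f) stands. (a) is therefore removed.
Exception (b): a Cottage Food Declaration is on file; an ingredient notice is displayed; gross monthly sales are $1,040, less than the $1,190 limit — every condition holds. However, paragraphs (h)–(n) must be considered: (h) operates against (b): the reference index is 817, less than the 841 limit. (i) is engaged (a current Standing Registration is held), but yields to (j): (j) operates against (i): the jarred condiments contain meat. (k) applies (a current Schedule A Waiver is held), but is itself disapplied by (l): (l) operates — the registered capacity is 3,110 units, less than the 4,180 units limit. (m) would limit (l) — some sales are to a restaurant for resale — but (n) sets (m) aside: (n) is triggered — a current Category F Notice is held. (b) is therefore removed.
All of (c)'s requirements are met (a current Class 3 Exemption Letter is held; the number of selling days per month is 6, below the 8 limit; the seller is a natural person). But: (o) operates against (c): a current General Declaration is held. Exception (c) does not apply.
Exception (d)'s conditions are all satisfied: the jarred condiments are shelf-stable; the baseline figure is 471, less than the 504 limit; a current Provisional Declaration is held. However, paragraph (p) must be considered: (p) operates against (d): a current Class 4 Clearance is held. So (d) is unavailable.
Exception (e) fails — assessed value is $227,000, not below $199,000.
None of the exceptions is available; § 30 applies in full.

Yes — Jun must hold a vendor licence.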